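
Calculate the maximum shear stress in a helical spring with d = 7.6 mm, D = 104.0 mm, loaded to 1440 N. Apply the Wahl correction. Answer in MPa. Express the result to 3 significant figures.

959 MPa

Spring index C = D/d = 104.0/7.6 = 13.6842
K_W = (4C−1)/(4C−4) + 0.615/C = 53.737/50.737 + 0.0449 = 1.1041
τ₀ = 8FD/(πd³) = 8·1440·104.0/(π·7.6³) = 1.19808e+06/1379.1 = 868.75 MPa
τ_max = K·τ₀ = 1.1041 × 868.75 = 959.16 MPa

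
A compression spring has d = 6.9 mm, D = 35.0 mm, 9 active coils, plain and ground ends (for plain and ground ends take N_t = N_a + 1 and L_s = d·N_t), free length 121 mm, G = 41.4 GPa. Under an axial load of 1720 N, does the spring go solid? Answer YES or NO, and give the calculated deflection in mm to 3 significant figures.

k = Gd⁴/(8D³N_a) = (41.4×10³)(6.9⁴)/(8·35.0³·9) = 30.399 N/mm
N_t = 10; L_s = 6.9·10 = 69 mm; δ_solid = L₀ − L_s = 121 − 69 = 52 mm
δ = F/k = 1720/30.399 = 56.581 mm
δ ≥ δ_solid → spring goes solid

YES, δ = 56.6 mm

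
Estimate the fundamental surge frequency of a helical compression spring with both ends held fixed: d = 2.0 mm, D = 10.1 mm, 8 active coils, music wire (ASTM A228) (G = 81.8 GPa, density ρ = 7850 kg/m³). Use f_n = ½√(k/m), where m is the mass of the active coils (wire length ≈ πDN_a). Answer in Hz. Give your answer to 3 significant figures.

890 Hz

k = Gd⁴/(8D³N_a) = (81.8×10³)(2.0⁴)/(8·10.1³·8) = 19.849 N/mm = 19849 N/m
Wire length L = πDN_a = π·10.1·8 = 253.84 mm
m = ρ·(πd²/4)·L = 7850 × 3.1416×10⁻⁶ m² × 0.25384 m = 0.0062601 kg
f_n = ½√(k/m) = 0.5·√(19849/0.0062601) = 0.5·√(3.1707e+06) = 890.32 Hz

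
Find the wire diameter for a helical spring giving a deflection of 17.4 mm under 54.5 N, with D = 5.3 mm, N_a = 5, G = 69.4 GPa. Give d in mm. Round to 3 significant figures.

Required rate k = F/δ = 54.5/17.4 = 3.1322 N/mm
d = (8D³N_a·k / G)^(1/4) = (8·5.3³·5·3.1322 / (69.4×10³))^0.25
  = (0.26877)^0.25 = 0.7200 mm

0.720 mm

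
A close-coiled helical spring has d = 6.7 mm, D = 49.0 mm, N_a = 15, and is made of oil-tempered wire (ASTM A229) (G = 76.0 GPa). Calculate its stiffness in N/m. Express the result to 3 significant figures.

10800 N/m

k = Gd⁴/(8D³N_a) = (76.0×10³ × 6.7⁴) / (8 × 49.0³ × 15)
  = 1.53149e+08 / 1.41179e+07 = 10.848 N/mm = 10848 N/m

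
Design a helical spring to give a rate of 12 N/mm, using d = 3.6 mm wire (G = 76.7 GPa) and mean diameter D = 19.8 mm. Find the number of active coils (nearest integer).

N_a = Gd⁴/(8D³k) = (76.7×10³ × 3.6⁴)/(8 × 19.8³ × 12)
    = 1.28827e+07 / 745190 = 17.29 → 17 coils

17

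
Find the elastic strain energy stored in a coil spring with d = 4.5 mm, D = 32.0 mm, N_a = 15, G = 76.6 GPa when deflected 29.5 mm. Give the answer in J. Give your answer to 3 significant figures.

k = Gd⁴/(8D³N_a) = (76.6×10³)(4.5⁴)/(8·32.0³·15) = 7.9882 N/mm
U = ½kδ² = 0.5 × 7.9882 × 29.5² = 3475.9 N·mm = 3.4759 J

3.48 J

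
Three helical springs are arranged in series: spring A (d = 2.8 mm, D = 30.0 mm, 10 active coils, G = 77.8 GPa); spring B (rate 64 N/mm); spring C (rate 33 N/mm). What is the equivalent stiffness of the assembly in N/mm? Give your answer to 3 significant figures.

k_A = Gd⁴/(8D³N_a) = (77.8×10³)(2.8⁴)/(8·30.0³·10) = 2.2139 N/mm
Series: 1/k_eq = 1/2.2139 + 1/64 + 1/33 = 0.49762; k_eq = 2.0096 N/mm

2.01 N/mm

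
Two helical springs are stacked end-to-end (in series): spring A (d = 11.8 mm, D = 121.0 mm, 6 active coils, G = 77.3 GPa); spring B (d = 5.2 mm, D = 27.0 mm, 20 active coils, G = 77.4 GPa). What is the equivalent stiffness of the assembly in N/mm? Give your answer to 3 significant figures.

8.90 N/mm

k_A = Gd⁴/(8D³N_a) = (77.3×10³)(11.8⁴)/(8·121.0³·6) = 17.624 N/mm
k_B = Gd⁴/(8D³N_a) = (77.4×10³)(5.2⁴)/(8·27.0³·20) = 17.97 N/mm
Series: 1/k_eq = 1/17.624 + 1/17.97 = 0.11239; k_eq = 8.8977 N/mm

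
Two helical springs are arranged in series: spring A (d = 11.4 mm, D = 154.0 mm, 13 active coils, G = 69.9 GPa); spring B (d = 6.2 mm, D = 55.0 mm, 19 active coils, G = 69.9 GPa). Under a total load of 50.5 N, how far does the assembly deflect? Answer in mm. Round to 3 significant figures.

k_A = Gd⁴/(8D³N_a) = (69.9×10³)(11.4⁴)/(8·154.0³·13) = 3.1081 N/mm
k_B = Gd⁴/(8D³N_a) = (69.9×10³)(6.2⁴)/(8·55.0³·19) = 4.0842 N/mm
Series: 1/k_eq = 1/3.1081 + 1/4.0842 = 0.56658; k_eq = 1.765 N/mm
δ = F/k_eq = 50.5/1.765 = 28.612 mm

28.6 mm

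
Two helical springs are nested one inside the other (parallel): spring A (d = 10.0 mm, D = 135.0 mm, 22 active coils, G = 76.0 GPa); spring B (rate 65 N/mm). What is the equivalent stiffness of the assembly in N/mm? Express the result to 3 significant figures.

66.8 N/mm

k_A = Gd⁴/(8D³N_a) = (76.0×10³)(10.0⁴)/(8·135.0³·22) = 1.7551 N/mm
Parallel: k_eq = 1.7551 + 65 = 66.755 N/mm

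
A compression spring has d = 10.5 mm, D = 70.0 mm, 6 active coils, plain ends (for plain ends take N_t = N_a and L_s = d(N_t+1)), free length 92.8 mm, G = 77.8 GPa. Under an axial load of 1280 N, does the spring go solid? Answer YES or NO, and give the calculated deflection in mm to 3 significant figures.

k = Gd⁴/(8D³N_a) = (77.8×10³)(10.5⁴)/(8·70.0³·6) = 57.438 N/mm
N_t = 6; L_s = 10.5·7 = 73.5 mm; δ_solid = L₀ − L_s = 92.8 − 73.5 = 19.3 mm
δ = F/k = 1280/57.438 = 22.285 mm
δ ≥ δ_solid → spring goes solid

YES, δ = 22.3 mm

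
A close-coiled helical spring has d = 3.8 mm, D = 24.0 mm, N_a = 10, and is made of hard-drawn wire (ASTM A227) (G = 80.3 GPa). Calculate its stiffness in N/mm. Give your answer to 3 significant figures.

k = Gd⁴/(8D³N_a) = (80.3×10³ × 3.8⁴) / (8 × 24.0³ × 10)
  = 1.67436e+07 / 1.10592e+06 = 15.14 N/mm

15.1 N/mm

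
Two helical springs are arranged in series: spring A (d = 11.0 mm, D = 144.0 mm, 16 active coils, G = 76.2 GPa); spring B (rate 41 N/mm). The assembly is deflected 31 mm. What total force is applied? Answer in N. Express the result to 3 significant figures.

k_A = Gd⁴/(8D³N_a) = (76.2×10³)(11.0⁴)/(8·144.0³·16) = 2.919 N/mm
Series: 1/k_eq = 1/2.919 + 1/41 = 0.36698; k_eq = 2.725 N/mm
F = k_eq·δ = 2.725·31 = 84.474 N

84.5 N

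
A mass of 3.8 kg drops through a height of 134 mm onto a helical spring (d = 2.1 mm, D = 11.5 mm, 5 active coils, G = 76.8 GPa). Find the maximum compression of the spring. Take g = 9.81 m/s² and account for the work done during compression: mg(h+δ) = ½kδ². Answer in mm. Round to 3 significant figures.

k = Gd⁴/(8D³N_a) = (76.8×10³)(2.1⁴)/(8·11.5³·5) = 24.552 N/mm
W = mg = 3.8 × 9.81 = 37.278 N
½kδ² − Wδ − Wh = 0 → δ = (W + √(W² + 2kWh))/k
δ = (37.278 + √(1389.6 + 245286))/24.552 = (37.278 + 496.66)/24.552 = 21.748 mm

21.7 mm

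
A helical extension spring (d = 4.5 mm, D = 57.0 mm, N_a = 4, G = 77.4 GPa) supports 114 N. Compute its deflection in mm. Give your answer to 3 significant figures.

k = Gd⁴/(8D³N_a) = (77.4×10³)(4.5⁴)/(8·57.0³·4) = 5.3557 N/mm
δ = F/k = 114 / 5.3557 = 21.286 mm

21.3 mm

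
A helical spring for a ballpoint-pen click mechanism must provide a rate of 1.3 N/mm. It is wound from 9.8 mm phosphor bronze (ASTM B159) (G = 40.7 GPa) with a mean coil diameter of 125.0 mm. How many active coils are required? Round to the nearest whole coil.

18

N_a = Gd⁴/(8D³k) = (40.7×10³ × 9.8⁴)/(8 × 125.0³ × 1.3)
    = 3.75404e+08 / 2.03125e+07 = 18.48 → 18 coils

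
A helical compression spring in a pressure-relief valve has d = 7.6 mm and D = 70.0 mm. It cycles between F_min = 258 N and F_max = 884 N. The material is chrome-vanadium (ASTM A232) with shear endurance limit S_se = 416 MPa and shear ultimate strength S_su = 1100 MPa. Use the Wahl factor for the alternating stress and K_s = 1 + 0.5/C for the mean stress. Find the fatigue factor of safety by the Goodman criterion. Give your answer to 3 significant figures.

C = D/d = 70.0/7.6 = 9.2105; K_W = (4C−1)/(4C−4)+0.615/C = 1.1581; K_s = 1+0.5/C = 1.0543
F_a = (F_max−F_min)/2 = 313 N; F_m = (F_max+F_min)/2 = 571 N
τ_a = K_W·8F_aD/(πd³) = 1.1581 × 127.1 = 147.2 MPa
τ_m = K_s·8F_mD/(πd³) = 1.0543 × 231.86 = 244.45 MPa
Goodman: 1/n_f = τ_a/S_se + τ_m/S_su = 147.2/416 + 244.45/1100 = 0.35384 + 0.22223 = 0.57606
n_f = 1/0.57606 = 1.736

1.74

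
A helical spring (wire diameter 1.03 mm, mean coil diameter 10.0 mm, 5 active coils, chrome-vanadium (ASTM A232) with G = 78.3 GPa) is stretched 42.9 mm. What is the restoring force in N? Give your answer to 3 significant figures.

k = Gd⁴/(8D³N_a) = (78.3×10³)(1.03⁴)/(8·10.0³·5) = 2.2032 N/mm
F = k·δ = 2.2032 × 42.9 = 94.517 N

94.5 N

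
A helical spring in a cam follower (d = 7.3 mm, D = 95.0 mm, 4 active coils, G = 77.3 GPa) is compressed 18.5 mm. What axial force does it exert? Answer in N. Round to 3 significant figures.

148 N

k = Gd⁴/(8D³N_a) = (77.3×10³)(7.3⁴)/(8·95.0³·4) = 8.0011 N/mm
F = k·δ = 8.0011 × 18.5 = 148.02 N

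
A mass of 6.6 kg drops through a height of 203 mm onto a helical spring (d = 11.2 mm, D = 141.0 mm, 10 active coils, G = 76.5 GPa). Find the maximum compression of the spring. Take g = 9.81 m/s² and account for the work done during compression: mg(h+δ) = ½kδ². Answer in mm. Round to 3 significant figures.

k = Gd⁴/(8D³N_a) = (76.5×10³)(11.2⁴)/(8·141.0³·10) = 5.3677 N/mm
W = mg = 6.6 × 9.81 = 64.746 N
½kδ² − Wδ − Wh = 0 → δ = (W + √(W² + 2kWh))/k
δ = (64.746 + √(4192 + 141099))/5.3677 = (64.746 + 381.17)/5.3677 = 83.075 mm

83.1 mm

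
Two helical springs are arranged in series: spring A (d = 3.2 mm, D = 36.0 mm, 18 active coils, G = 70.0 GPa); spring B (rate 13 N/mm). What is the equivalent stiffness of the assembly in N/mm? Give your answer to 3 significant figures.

1.01 N/mm

k_A = Gd⁴/(8D³N_a) = (70.0×10³)(3.2⁴)/(8·36.0³·18) = 1.0925 N/mm
Series: 1/k_eq = 1/1.0925 + 1/13 = 0.99224; k_eq = 1.0078 N/mm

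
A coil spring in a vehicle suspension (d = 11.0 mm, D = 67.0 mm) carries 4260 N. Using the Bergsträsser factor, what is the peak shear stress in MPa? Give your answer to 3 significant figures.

674 MPa

Spring index C = D/d = 67.0/11.0 = 6.0909
K_B = (4C+2)/(4C−3) = 26.364/21.364 = 1.2340
τ₀ = 8FD/(πd³) = 8·4260·67.0/(π·11.0³) = 2.28336e+06/4181.5 = 546.07 MPa
τ_max = K·τ₀ = 1.2340 × 546.07 = 673.87 MPa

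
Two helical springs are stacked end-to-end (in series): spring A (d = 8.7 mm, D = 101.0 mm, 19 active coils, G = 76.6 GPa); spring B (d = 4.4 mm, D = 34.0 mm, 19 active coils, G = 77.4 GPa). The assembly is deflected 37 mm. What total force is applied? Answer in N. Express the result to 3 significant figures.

65.7 N

k_A = Gd⁴/(8D³N_a) = (76.6×10³)(8.7⁴)/(8·101.0³·19) = 2.8022 N/mm
k_B = Gd⁴/(8D³N_a) = (77.4×10³)(4.4⁴)/(8·34.0³·19) = 4.8559 N/mm
Series: 1/k_eq = 1/2.8022 + 1/4.8559 = 0.5628; k_eq = 1.7768 N/mm
F = k_eq·δ = 1.7768·37 = 65.743 N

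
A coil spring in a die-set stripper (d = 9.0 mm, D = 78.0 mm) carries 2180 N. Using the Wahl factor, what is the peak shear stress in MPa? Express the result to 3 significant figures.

694 MPa

Spring index C = D/d = 78.0/9.0 = 8.6667
K_W = (4C−1)/(4C−4) + 0.615/C = 33.667/30.667 + 0.0710 = 1.1688
τ₀ = 8FD/(πd³) = 8·2180·78.0/(π·9.0³) = 1.36032e+06/2290.2 = 593.97 MPa
τ_max = K·τ₀ = 1.1688 × 593.97 = 694.22 MPa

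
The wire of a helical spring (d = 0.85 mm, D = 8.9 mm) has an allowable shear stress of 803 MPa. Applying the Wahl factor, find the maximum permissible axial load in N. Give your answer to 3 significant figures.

19.1 N

C = D/d = 8.9/0.85 = 10.4706
K_W = (4C−1)/(4C−4) + 0.615/C = 40.882/37.882 + 0.0587 = 1.1379
τ_max = K·8FD/(πd³) → F_max = τ_allow·πd³/(8DK)
F_max = 803·π·0.85³/(8·8.9·1.1379) = 1549.3/81.021 = 19.122 N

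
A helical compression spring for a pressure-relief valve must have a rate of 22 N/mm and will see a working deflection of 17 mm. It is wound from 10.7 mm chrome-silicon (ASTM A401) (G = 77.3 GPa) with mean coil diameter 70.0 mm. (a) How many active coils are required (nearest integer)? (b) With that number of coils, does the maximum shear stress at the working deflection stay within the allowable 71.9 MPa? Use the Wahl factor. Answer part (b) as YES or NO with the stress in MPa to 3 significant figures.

N_a = Gd⁴/(8D³k) = (77.3×10³)(10.7⁴)/(8·70.0³·22) = 16.78 → N_a = 17
Actual rate k = Gd⁴/(8D³·17) = 21.721 N/mm
Working load F = kδ = 21.721·17 = 369.26 N
C = 70.0/10.7 = 6.5421; K_W = (4C−1)/(4C−4)+0.615/C = 1.2293
τ_max = K_W·8FD/(πd³) = 1.2293·53.73 = 66.052 MPa
τ_max ≤ 71.9 MPa → acceptable

(a) 17 coils; (b) YES, τ_max = 66.1 MPa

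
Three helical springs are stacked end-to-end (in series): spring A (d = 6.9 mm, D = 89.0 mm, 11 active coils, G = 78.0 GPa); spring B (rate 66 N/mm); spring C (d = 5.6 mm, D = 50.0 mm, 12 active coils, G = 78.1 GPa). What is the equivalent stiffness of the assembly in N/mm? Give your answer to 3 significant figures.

1.91 N/mm

k_A = Gd⁴/(8D³N_a) = (78.0×10³)(6.9⁴)/(8·89.0³·11) = 2.85 N/mm
k_C = Gd⁴/(8D³N_a) = (78.1×10³)(5.6⁴)/(8·50.0³·12) = 6.4006 N/mm
Series: 1/k_eq = 1/2.85 + 1/66 + 1/6.4006 = 0.52227; k_eq = 1.9147 N/mm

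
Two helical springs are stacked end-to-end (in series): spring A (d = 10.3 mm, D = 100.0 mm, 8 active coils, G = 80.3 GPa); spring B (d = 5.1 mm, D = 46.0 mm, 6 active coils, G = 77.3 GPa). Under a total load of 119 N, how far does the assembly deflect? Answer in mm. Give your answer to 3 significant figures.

19.1 mm

k_A = Gd⁴/(8D³N_a) = (80.3×10³)(10.3⁴)/(8·100.0³·8) = 14.122 N/mm
k_B = Gd⁴/(8D³N_a) = (77.3×10³)(5.1⁴)/(8·46.0³·6) = 11.193 N/mm
Series: 1/k_eq = 1/14.122 + 1/11.193 = 0.16016; k_eq = 6.2439 N/mm
δ = F/k_eq = 119/6.2439 = 19.058 mm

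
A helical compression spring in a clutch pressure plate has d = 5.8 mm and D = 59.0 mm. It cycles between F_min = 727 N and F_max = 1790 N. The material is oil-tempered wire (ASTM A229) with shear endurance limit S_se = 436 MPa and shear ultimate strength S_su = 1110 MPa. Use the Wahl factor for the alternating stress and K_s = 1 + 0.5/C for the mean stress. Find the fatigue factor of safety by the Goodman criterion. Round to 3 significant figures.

C = D/d = 59.0/5.8 = 10.1724; K_W = (4C−1)/(4C−4)+0.615/C = 1.1422; K_s = 1+0.5/C = 1.0492
F_a = (F_max−F_min)/2 = 531.5 N; F_m = (F_max+F_min)/2 = 1258.5 N
τ_a = K_W·8F_aD/(πd³) = 1.1422 × 409.27 = 467.48 MPa
τ_m = K_s·8F_mD/(πd³) = 1.0492 × 969.08 = 1016.7 MPa
Goodman: 1/n_f = τ_a/S_se + τ_m/S_su = 467.48/436 + 1016.7/1110 = 1.07220 + 0.91596 = 1.9882
n_f = 1/1.9882 = 0.503

0.503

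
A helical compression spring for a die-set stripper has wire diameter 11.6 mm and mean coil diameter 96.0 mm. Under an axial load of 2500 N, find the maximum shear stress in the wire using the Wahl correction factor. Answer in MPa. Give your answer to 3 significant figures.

Spring index C = D/d = 96.0/11.6 = 8.2759
K_W = (4C−1)/(4C−4) + 0.615/C = 32.103/29.103 + 0.0743 = 1.1774
τ₀ = 8FD/(πd³) = 8·2500·96.0/(π·11.6³) = 1.92e+06/4903.7 = 391.54 MPa
τ_max = K·τ₀ = 1.1774 × 391.54 = 461 MPa

461 MPa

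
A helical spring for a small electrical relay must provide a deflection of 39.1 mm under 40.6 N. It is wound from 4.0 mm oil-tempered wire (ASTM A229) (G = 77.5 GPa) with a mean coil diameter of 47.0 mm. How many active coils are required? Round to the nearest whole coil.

23

Required rate k = F/δ = 40.6/39.1 = 1.0384 N/mm
N_a = Gd⁴/(8D³k) = (77.5×10³ × 4.0⁴)/(8 × 47.0³ × 1.0384)
    = 1.984e+07 / 862448 = 23 → 23 coils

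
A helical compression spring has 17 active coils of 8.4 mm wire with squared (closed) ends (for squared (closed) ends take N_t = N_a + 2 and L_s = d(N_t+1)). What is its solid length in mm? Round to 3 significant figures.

168 mm

squared (closed) ends: N_t = N_a + 2 = 17 + 2 = 19
L_s = d·(N_t+1) = 8.4 × 20 = 168 mm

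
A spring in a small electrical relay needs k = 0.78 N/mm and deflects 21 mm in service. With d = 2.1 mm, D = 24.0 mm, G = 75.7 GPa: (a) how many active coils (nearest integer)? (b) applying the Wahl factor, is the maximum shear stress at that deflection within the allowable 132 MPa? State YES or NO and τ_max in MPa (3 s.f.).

N_a = Gd⁴/(8D³k) = (75.7×10³)(2.1⁴)/(8·24.0³·0.78) = 17.07 → N_a = 17
Actual rate k = Gd⁴/(8D³·17) = 0.78307 N/mm
Working load F = kδ = 0.78307·21 = 16.444 N
C = 24.0/2.1 = 11.4286; K_W = (4C−1)/(4C−4)+0.615/C = 1.1257
τ_max = K_W·8FD/(πd³) = 1.1257·108.52 = 122.17 MPa
τ_max ≤ 132 MPa → acceptable

(a) 17 coils; (b) YES, τ_max = 122 MPa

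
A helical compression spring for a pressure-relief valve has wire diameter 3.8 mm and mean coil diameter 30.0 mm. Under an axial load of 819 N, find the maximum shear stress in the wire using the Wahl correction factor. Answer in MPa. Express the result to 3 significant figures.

1350 MPa

Spring index C = D/d = 30.0/3.8 = 7.8947
K_W = (4C−1)/(4C−4) + 0.615/C = 30.579/27.579 + 0.0779 = 1.1867
τ₀ = 8FD/(πd³) = 8·819·30.0/(π·3.8³) = 196560/172.39 = 1140.2 MPa
τ_max = K·τ₀ = 1.1867 × 1140.2 = 1353.1 MPa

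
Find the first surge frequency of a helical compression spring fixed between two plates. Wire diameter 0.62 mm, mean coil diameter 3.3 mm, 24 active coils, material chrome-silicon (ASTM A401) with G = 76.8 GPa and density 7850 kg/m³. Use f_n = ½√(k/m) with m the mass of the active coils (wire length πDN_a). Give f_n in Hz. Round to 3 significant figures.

835 Hz

k = Gd⁴/(8D³N_a) = (76.8×10³)(0.62⁴)/(8·3.3³·24) = 1.6447 N/mm = 1644.7 N/m
Wire length L = πDN_a = π·3.3·24 = 248.81 mm
m = ρ·(πd²/4)·L = 7850 × 0.30191×10⁻⁶ m² × 0.24881 m = 0.00058968 kg
f_n = ½√(k/m) = 0.5·√(1644.7/0.00058968) = 0.5·√(2.7891e+06) = 835.03 Hz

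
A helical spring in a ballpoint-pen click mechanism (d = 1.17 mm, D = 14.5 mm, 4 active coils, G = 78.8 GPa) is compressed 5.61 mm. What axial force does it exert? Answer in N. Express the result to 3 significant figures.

k = Gd⁴/(8D³N_a) = (78.8×10³)(1.17⁴)/(8·14.5³·4) = 1.5136 N/mm
F = k·δ = 1.5136 × 5.61 = 8.4914 N

8.49 N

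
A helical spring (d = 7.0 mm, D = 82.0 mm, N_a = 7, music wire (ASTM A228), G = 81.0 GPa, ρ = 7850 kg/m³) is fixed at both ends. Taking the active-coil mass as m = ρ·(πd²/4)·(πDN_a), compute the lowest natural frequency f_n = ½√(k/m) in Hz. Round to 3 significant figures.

k = Gd⁴/(8D³N_a) = (81.0×10³)(7.0⁴)/(8·82.0³·7) = 6.2987 N/mm = 6298.7 N/m
Wire length L = πDN_a = π·82.0·7 = 1803.3 mm
m = ρ·(πd²/4)·L = 7850 × 38.485×10⁻⁶ m² × 1.8033 m = 0.54478 kg
f_n = ½√(k/m) = 0.5·√(6298.7/0.54478) = 0.5·√(11562) = 53.763 Hz

53.8 Hz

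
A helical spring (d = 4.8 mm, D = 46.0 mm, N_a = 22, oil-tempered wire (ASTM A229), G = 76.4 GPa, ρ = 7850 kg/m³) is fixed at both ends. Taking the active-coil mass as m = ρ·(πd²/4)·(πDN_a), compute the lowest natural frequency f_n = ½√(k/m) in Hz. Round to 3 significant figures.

36.2 Hz

k = Gd⁴/(8D³N_a) = (76.4×10³)(4.8⁴)/(8·46.0³·22) = 2.3674 N/mm = 2367.4 N/m
Wire length L = πDN_a = π·46.0·22 = 3179.3 mm
m = ρ·(πd²/4)·L = 7850 × 18.096×10⁻⁶ m² × 3.1793 m = 0.45162 kg
f_n = ½√(k/m) = 0.5·√(2367.4/0.45162) = 0.5·√(5242) = 36.201 Hz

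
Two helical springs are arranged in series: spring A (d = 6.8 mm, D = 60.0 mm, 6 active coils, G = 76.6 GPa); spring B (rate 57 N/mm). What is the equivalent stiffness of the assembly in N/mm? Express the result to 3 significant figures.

12.4 N/mm

k_A = Gd⁴/(8D³N_a) = (76.6×10³)(6.8⁴)/(8·60.0³·6) = 15.797 N/mm
Series: 1/k_eq = 1/15.797 + 1/57 = 0.080848; k_eq = 12.369 N/mm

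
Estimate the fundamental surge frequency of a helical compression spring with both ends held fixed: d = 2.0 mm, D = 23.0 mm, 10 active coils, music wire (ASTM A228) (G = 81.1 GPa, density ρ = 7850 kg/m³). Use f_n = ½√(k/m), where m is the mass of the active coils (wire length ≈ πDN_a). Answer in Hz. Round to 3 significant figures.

137 Hz

k = Gd⁴/(8D³N_a) = (81.1×10³)(2.0⁴)/(8·23.0³·10) = 1.3331 N/mm = 1333.1 N/m
Wire length L = πDN_a = π·23.0·10 = 722.57 mm
m = ρ·(πd²/4)·L = 7850 × 3.1416×10⁻⁶ m² × 0.72257 m = 0.01782 kg
f_n = ½√(k/m) = 0.5·√(1333.1/0.01782) = 0.5·√(74812) = 136.76 Hz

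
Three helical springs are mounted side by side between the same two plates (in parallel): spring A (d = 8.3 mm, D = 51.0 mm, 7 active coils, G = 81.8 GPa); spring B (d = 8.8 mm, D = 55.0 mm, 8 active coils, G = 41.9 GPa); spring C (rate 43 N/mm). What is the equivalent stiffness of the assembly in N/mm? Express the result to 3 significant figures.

119 N/mm

k_A = Gd⁴/(8D³N_a) = (81.8×10³)(8.3⁴)/(8·51.0³·7) = 52.26 N/mm
k_B = Gd⁴/(8D³N_a) = (41.9×10³)(8.8⁴)/(8·55.0³·8) = 23.598 N/mm
Parallel: k_eq = 52.26 + 23.598 + 43 = 118.86 N/mm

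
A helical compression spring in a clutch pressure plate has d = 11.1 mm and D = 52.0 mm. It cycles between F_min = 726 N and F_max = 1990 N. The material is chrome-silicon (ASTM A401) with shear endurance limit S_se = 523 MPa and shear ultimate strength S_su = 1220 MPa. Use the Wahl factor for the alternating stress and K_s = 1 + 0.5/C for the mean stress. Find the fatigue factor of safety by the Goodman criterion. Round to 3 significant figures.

C = D/d = 52.0/11.1 = 4.6847; K_W = (4C−1)/(4C−4)+0.615/C = 1.3348; K_s = 1+0.5/C = 1.1067
F_a = (F_max−F_min)/2 = 632 N; F_m = (F_max+F_min)/2 = 1358 N
τ_a = K_W·8F_aD/(πd³) = 1.3348 × 61.192 = 81.68 MPa
τ_m = K_s·8F_mD/(πd³) = 1.1067 × 131.48 = 145.52 MPa
Goodman: 1/n_f = τ_a/S_se + τ_m/S_su = 81.68/523 + 145.52/1220 = 0.15618 + 0.11928 = 0.27545
n_f = 1/0.27545 = 3.63

3.63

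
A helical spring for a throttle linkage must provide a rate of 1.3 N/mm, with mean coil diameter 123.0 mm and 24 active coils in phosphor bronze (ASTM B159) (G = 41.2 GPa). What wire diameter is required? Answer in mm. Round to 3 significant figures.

10.3 mm

d = (8D³N_a·k / G)^(1/4) = (8·123.0³·24·1.3 / (41.2×10³))^0.25
  = (11274)^0.25 = 10.3042 mm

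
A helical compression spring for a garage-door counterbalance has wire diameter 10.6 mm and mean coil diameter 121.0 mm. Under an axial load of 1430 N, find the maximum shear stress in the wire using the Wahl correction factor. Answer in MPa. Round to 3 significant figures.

417 MPa

Spring index C = D/d = 121.0/10.6 = 11.4151
K_W = (4C−1)/(4C−4) + 0.615/C = 44.660/41.660 + 0.0539 = 1.1259
τ₀ = 8FD/(πd³) = 8·1430·121.0/(π·10.6³) = 1.38424e+06/3741.7 = 369.95 MPa
τ_max = K·τ₀ = 1.1259 × 369.95 = 416.52 MPa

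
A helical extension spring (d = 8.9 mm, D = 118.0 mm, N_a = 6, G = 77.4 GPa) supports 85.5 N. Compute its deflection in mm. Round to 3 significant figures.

k = Gd⁴/(8D³N_a) = (77.4×10³)(8.9⁴)/(8·118.0³·6) = 6.1576 N/mm
δ = F/k = 85.5 / 6.1576 = 13.885 mm

13.9 mm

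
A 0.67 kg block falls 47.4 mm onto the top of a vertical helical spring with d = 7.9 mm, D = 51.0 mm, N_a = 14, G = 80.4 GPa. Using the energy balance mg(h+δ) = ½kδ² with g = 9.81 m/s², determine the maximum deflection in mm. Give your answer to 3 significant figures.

k = Gd⁴/(8D³N_a) = (80.4×10³)(7.9⁴)/(8·51.0³·14) = 21.078 N/mm
W = mg = 0.67 × 9.81 = 6.5727 N
½kδ² − Wδ − Wh = 0 → δ = (W + √(W² + 2kWh))/k
δ = (6.5727 + √(43.2 + 13133.7))/21.078 = (6.5727 + 114.79)/21.078 = 5.7577 mm

5.76 mm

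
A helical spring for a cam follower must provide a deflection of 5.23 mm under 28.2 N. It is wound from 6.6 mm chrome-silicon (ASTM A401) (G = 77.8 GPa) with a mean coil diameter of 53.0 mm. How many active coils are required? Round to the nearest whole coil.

23

Required rate k = F/δ = 28.2/5.23 = 5.392 N/mm
N_a = Gd⁴/(8D³k) = (77.8×10³ × 6.6⁴)/(8 × 53.0³ × 5.392)
    = 1.47623e+08 / 6.42192e+06 = 22.99 → 23 coils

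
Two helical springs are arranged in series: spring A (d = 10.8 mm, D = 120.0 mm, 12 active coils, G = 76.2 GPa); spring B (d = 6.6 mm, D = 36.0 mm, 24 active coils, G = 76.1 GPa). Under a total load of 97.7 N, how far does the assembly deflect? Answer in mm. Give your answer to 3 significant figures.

21.7 mm

k_A = Gd⁴/(8D³N_a) = (76.2×10³)(10.8⁴)/(8·120.0³·12) = 6.2494 N/mm
k_B = Gd⁴/(8D³N_a) = (76.1×10³)(6.6⁴)/(8·36.0³·24) = 16.12 N/mm
Series: 1/k_eq = 1/6.2494 + 1/16.12 = 0.22205; k_eq = 4.5034 N/mm
δ = F/k_eq = 97.7/4.5034 = 21.695 mm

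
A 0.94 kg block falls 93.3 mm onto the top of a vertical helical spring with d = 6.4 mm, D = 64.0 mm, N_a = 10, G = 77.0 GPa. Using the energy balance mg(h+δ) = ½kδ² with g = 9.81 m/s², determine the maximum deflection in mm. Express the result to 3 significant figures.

18.3 mm

k = Gd⁴/(8D³N_a) = (77.0×10³)(6.4⁴)/(8·64.0³·10) = 6.16 N/mm
W = mg = 0.94 × 9.81 = 9.2214 N
½kδ² − Wδ − Wh = 0 → δ = (W + √(W² + 2kWh))/k
δ = (9.2214 + √(85.034 + 10599.6))/6.16 = (9.2214 + 103.37)/6.16 = 18.277 mm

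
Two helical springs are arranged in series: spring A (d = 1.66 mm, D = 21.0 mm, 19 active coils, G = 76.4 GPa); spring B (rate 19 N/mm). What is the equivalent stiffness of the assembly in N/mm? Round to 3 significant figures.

k_A = Gd⁴/(8D³N_a) = (76.4×10³)(1.66⁴)/(8·21.0³·19) = 0.41212 N/mm
Series: 1/k_eq = 1/0.41212 + 1/19 = 2.4791; k_eq = 0.40337 N/mm

0.403 N/mm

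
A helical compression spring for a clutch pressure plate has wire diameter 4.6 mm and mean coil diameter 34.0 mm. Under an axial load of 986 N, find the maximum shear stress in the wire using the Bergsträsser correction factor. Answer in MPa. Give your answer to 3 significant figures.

1040 MPa

Spring index C = D/d = 34.0/4.6 = 7.3913
K_B = (4C+2)/(4C−3) = 31.565/26.565 = 1.1882
τ₀ = 8FD/(πd³) = 8·986·34.0/(π·4.6³) = 268192/305.79 = 877.05 MPa
τ_max = K·τ₀ = 1.1882 × 877.05 = 1042.1 MPa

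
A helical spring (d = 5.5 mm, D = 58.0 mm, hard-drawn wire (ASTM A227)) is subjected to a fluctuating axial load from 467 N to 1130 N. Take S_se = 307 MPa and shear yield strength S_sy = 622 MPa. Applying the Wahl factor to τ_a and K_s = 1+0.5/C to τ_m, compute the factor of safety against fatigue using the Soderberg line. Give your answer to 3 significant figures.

C = D/d = 58.0/5.5 = 10.5455; K_W = (4C−1)/(4C−4)+0.615/C = 1.1369; K_s = 1+0.5/C = 1.0474
F_a = (F_max−F_min)/2 = 331.5 N; F_m = (F_max+F_min)/2 = 798.5 N
τ_a = K_W·8F_aD/(πd³) = 1.1369 × 294.28 = 334.57 MPa
τ_m = K_s·8F_mD/(πd³) = 1.0474 × 708.85 = 742.46 MPa
Soderberg: 1/n_f = τ_a/S_se + τ_m/S_sy = 334.57/307 + 742.46/622 = 1.08979 + 1.19367 = 2.2835
n_f = 1/2.2835 = 0.4379

0.438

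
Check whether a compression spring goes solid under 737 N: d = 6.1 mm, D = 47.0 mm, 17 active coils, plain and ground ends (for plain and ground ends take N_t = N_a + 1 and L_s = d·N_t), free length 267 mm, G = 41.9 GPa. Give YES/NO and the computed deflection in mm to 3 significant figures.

k = Gd⁴/(8D³N_a) = (41.9×10³)(6.1⁴)/(8·47.0³·17) = 4.1087 N/mm
N_t = 18; L_s = 6.1·18 = 109.8 mm; δ_solid = L₀ − L_s = 267 − 109.8 = 157.2 mm
δ = F/k = 737/4.1087 = 179.38 mm
δ ≥ δ_solid → spring goes solid

YES, δ = 179 mm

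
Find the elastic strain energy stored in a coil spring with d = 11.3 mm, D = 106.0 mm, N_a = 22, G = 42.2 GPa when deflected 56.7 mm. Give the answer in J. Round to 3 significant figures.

5.28 J

k = Gd⁴/(8D³N_a) = (42.2×10³)(11.3⁴)/(8·106.0³·22) = 3.2824 N/mm
U = ½kδ² = 0.5 × 3.2824 × 56.7² = 5276.3 N·mm = 5.2763 J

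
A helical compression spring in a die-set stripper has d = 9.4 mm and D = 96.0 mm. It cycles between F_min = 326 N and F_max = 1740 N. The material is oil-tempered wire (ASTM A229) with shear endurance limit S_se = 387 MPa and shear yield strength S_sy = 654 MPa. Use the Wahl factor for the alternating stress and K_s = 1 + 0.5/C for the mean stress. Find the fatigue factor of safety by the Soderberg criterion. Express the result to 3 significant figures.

0.908

C = D/d = 96.0/9.4 = 10.2128; K_W = (4C−1)/(4C−4)+0.615/C = 1.1416; K_s = 1+0.5/C = 1.0490
F_a = (F_max−F_min)/2 = 707 N; F_m = (F_max+F_min)/2 = 1033 N
τ_a = K_W·8F_aD/(πd³) = 1.1416 × 208.09 = 237.56 MPa
τ_m = K_s·8F_mD/(πd³) = 1.0490 × 304.04 = 318.92 MPa
Soderberg: 1/n_f = τ_a/S_se + τ_m/S_sy = 237.56/387 + 318.92/654 = 0.61385 + 0.48765 = 1.1015
n_f = 1/1.1015 = 0.9079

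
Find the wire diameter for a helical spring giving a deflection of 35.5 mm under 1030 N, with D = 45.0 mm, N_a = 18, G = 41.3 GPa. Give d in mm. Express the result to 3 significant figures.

9.80 mm

Required rate k = F/δ = 1030/35.5 = 29.014 N/mm
d = (8D³N_a·k / G)^(1/4) = (8·45.0³·18·29.014 / (41.3×10³))^0.25
  = (9218.5)^0.25 = 9.7986 mm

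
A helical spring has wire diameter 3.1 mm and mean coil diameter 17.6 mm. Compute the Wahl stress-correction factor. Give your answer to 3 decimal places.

C = D/d = 17.6/3.1 = 5.6774
K_W = (4C−1)/(4C−4) + 0.615/C = 21.710/18.710 + 0.1083 = 1.2687

1.269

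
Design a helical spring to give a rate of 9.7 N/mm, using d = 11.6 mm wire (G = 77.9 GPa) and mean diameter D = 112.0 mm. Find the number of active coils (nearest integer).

13

N_a = Gd⁴/(8D³k) = (77.9×10³ × 11.6⁴)/(8 × 112.0³ × 9.7)
    = 1.41049e+09 / 1.09022e+08 = 12.94 → 13 coils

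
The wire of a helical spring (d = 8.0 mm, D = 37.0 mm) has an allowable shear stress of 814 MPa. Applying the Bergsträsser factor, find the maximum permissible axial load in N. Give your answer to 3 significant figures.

C = D/d = 37.0/8.0 = 4.6250
K_B = (4C+2)/(4C−3) = 20.500/15.500 = 1.3226
τ_max = K·8FD/(πd³) → F_max = τ_allow·πd³/(8DK)
F_max = 814·π·8.0³/(8·37.0·1.3226) = 1.3093e+06/391.48 = 3344.5 N

3340 N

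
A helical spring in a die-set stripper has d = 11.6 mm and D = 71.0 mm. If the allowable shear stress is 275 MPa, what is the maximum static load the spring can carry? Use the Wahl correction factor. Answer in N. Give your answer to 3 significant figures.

C = D/d = 71.0/11.6 = 6.1207
K_W = (4C−1)/(4C−4) + 0.615/C = 23.483/20.483 + 0.1005 = 1.2469
τ_max = K·8FD/(πd³) → F_max = τ_allow·πd³/(8DK)
F_max = 275·π·11.6³/(8·71.0·1.2469) = 1.3485e+06/708.26 = 1904 N

1900 N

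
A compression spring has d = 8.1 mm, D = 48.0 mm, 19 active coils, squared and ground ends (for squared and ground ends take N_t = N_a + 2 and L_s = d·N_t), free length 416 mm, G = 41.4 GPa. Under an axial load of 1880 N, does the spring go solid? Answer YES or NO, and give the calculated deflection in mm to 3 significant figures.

k = Gd⁴/(8D³N_a) = (41.4×10³)(8.1⁴)/(8·48.0³·19) = 10.602 N/mm
N_t = 21; L_s = 8.1·21 = 170.1 mm; δ_solid = L₀ − L_s = 416 − 170.1 = 245.9 mm
δ = F/k = 1880/10.602 = 177.33 mm
δ < δ_solid → spring does not go solid

NO, δ = 177 mm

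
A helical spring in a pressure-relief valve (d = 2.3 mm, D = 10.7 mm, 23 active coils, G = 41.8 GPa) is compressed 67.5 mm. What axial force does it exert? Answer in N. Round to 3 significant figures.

350 N

k = Gd⁴/(8D³N_a) = (41.8×10³)(2.3⁴)/(8·10.7³·23) = 5.1894 N/mm
F = k·δ = 5.1894 × 67.5 = 350.29 N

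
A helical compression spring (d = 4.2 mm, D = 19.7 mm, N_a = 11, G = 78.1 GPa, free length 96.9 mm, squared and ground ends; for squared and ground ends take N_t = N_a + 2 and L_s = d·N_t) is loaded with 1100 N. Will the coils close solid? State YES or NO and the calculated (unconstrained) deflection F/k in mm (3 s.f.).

k = Gd⁴/(8D³N_a) = (78.1×10³)(4.2⁴)/(8·19.7³·11) = 36.122 N/mm
N_t = 13; L_s = 4.2·13 = 54.6 mm; δ_solid = L₀ − L_s = 96.9 − 54.6 = 42.3 mm
δ = F/k = 1100/36.122 = 30.453 mm
δ < δ_solid → spring does not go solid

NO, δ = 30.5 mm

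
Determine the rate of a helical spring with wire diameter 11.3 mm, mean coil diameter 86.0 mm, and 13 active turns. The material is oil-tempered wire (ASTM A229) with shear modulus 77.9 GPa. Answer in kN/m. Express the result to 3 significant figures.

k = Gd⁴/(8D³N_a) = (77.9×10³ × 11.3⁴) / (8 × 86.0³ × 13)
  = 1.27014e+09 / 6.61498e+07 = 19.201 N/mm

19.2 kN/m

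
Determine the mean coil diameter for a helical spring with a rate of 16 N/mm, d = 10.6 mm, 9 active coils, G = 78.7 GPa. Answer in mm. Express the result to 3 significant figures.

D = (Gd⁴/(8N_a·k))^(1/3) = (78.7×10³·10.6⁴/(8·9·16))^(1/3)
  = (862473)^(1/3) = 95.1879 mm

95.2 mm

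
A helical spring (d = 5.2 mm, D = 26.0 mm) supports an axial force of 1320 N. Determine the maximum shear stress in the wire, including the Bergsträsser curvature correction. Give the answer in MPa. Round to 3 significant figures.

804 MPa

Spring index C = D/d = 26.0/5.2 = 5.0000
K_B = (4C+2)/(4C−3) = 22.000/17.000 = 1.2941
τ₀ = 8FD/(πd³) = 8·1320·26.0/(π·5.2³) = 274560/441.73 = 621.55 MPa
τ_max = K·τ₀ = 1.2941 × 621.55 = 804.36 MPa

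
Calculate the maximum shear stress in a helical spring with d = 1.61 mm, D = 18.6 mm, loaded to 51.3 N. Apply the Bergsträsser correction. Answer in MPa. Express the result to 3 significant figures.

Spring index C = D/d = 18.6/1.61 = 11.5528
K_B = (4C+2)/(4C−3) = 48.211/43.211 = 1.1157
τ₀ = 8FD/(πd³) = 8·51.3·18.6/(π·1.61³) = 7633.44/13.111 = 582.23 MPa
τ_max = K·τ₀ = 1.1157 × 582.23 = 649.6 MPa

650 MPa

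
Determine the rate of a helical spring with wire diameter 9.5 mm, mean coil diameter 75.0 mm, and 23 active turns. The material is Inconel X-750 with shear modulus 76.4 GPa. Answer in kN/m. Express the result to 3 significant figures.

8.02 kN/m

k = Gd⁴/(8D³N_a) = (76.4×10³ × 9.5⁴) / (8 × 75.0³ × 23)
  = 6.22283e+08 / 7.7625e+07 = 8.0165 N/mm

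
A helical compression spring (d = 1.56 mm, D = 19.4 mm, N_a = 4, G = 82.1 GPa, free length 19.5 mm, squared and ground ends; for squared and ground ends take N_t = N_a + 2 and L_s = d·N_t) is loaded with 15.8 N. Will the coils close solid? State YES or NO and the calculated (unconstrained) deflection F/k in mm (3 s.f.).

NO, δ = 7.59 mm

k = Gd⁴/(8D³N_a) = (82.1×10³)(1.56⁴)/(8·19.4³·4) = 2.0811 N/mm
N_t = 6; L_s = 1.56·6 = 9.36 mm; δ_solid = L₀ − L_s = 19.5 − 9.36 = 10.14 mm
δ = F/k = 15.8/2.0811 = 7.5923 mm
δ < δ_solid → spring does not go solid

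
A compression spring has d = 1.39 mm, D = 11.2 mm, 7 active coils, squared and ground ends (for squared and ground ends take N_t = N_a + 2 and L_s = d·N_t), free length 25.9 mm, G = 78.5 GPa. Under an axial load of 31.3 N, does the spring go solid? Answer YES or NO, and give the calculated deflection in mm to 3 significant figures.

k = Gd⁴/(8D³N_a) = (78.5×10³)(1.39⁴)/(8·11.2³·7) = 3.7247 N/mm
N_t = 9; L_s = 1.39·9 = 12.51 mm; δ_solid = L₀ − L_s = 25.9 − 12.51 = 13.39 mm
δ = F/k = 31.3/3.7247 = 8.4034 mm
δ < δ_solid → spring does not go solid

NO, δ = 8.40 mm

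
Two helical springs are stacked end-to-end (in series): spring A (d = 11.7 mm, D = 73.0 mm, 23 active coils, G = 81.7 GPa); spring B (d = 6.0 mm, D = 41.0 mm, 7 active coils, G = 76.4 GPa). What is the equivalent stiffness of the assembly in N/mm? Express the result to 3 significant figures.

k_A = Gd⁴/(8D³N_a) = (81.7×10³)(11.7⁴)/(8·73.0³·23) = 21.388 N/mm
k_B = Gd⁴/(8D³N_a) = (76.4×10³)(6.0⁴)/(8·41.0³·7) = 25.654 N/mm
Series: 1/k_eq = 1/21.388 + 1/25.654 = 0.085734; k_eq = 11.664 N/mm

11.7 N/mm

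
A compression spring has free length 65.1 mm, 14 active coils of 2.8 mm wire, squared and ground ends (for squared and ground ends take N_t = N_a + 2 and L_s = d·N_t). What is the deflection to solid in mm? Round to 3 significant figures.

N_t = 16; L_s = 2.8·16 = 44.8 mm
δ_solid = L₀ − L_s = 65.1 − 44.8 = 20.3 mm

20.3 mm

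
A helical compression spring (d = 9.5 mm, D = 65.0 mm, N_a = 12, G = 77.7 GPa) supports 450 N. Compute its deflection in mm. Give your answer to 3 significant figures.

18.7 mm

k = Gd⁴/(8D³N_a) = (77.7×10³)(9.5⁴)/(8·65.0³·12) = 24.005 N/mm
δ = F/k = 450 / 24.005 = 18.746 mm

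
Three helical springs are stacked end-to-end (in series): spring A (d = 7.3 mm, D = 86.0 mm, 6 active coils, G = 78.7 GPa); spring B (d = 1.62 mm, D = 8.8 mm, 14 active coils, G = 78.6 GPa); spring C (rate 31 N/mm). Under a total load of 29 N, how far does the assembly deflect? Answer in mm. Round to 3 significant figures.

k_A = Gd⁴/(8D³N_a) = (78.7×10³)(7.3⁴)/(8·86.0³·6) = 7.3203 N/mm
k_B = Gd⁴/(8D³N_a) = (78.6×10³)(1.62⁴)/(8·8.8³·14) = 7.0928 N/mm
Series: 1/k_eq = 1/7.3203 + 1/7.0928 + 1/31 = 0.30985; k_eq = 3.2273 N/mm
δ = F/k_eq = 29/3.2273 = 8.9857 mm

8.99 mm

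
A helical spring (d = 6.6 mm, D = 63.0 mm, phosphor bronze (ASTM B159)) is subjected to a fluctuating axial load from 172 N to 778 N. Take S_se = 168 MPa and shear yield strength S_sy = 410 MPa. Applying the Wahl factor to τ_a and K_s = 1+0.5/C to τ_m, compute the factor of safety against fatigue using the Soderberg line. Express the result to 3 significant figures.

C = D/d = 63.0/6.6 = 9.5455; K_W = (4C−1)/(4C−4)+0.615/C = 1.1522; K_s = 1+0.5/C = 1.0524
F_a = (F_max−F_min)/2 = 303 N; F_m = (F_max+F_min)/2 = 475 N
τ_a = K_W·8F_aD/(πd³) = 1.1522 × 169.08 = 194.81 MPa
τ_m = K_s·8F_mD/(πd³) = 1.0524 × 265.06 = 278.94 MPa
Soderberg: 1/n_f = τ_a/S_se + τ_m/S_sy = 194.81/168 + 278.94/410 = 1.15960 + 0.68035 = 1.8399
n_f = 1/1.8399 = 0.5435

0.543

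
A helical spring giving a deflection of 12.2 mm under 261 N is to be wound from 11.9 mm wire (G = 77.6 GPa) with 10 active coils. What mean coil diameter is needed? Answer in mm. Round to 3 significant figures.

Required rate k = F/δ = 261/12.2 = 21.393 N/mm
D = (Gd⁴/(8N_a·k))^(1/3) = (77.6×10³·11.9⁴/(8·10·21.393))^(1/3)
  = (909241)^(1/3) = 96.8783 mm

96.9 mm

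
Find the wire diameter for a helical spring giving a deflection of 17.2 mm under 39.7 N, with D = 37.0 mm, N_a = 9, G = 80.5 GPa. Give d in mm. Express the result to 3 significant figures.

3.20 mm

Required rate k = F/δ = 39.7/17.2 = 2.3081 N/mm
d = (8D³N_a·k / G)^(1/4) = (8·37.0³·9·2.3081 / (80.5×10³))^0.25
  = (104.57)^0.25 = 3.1978 mm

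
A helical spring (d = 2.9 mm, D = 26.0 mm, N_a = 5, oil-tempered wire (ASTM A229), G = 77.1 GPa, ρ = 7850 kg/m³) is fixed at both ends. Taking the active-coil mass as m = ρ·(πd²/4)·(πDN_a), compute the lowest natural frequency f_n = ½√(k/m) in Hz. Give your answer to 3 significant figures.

k = Gd⁴/(8D³N_a) = (77.1×10³)(2.9⁴)/(8·26.0³·5) = 7.7565 N/mm = 7756.5 N/m
Wire length L = πDN_a = π·26.0·5 = 408.41 mm
m = ρ·(πd²/4)·L = 7850 × 6.6052×10⁻⁶ m² × 0.40841 m = 0.021176 kg
f_n = ½√(k/m) = 0.5·√(7756.5/0.021176) = 0.5·√(3.6628e+05) = 302.61 Hz

303 Hz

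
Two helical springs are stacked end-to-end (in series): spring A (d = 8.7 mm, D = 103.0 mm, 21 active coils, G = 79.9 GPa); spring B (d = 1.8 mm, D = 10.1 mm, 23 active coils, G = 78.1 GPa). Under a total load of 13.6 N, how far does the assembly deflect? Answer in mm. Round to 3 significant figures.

k_A = Gd⁴/(8D³N_a) = (79.9×10³)(8.7⁴)/(8·103.0³·21) = 2.4935 N/mm
k_B = Gd⁴/(8D³N_a) = (78.1×10³)(1.8⁴)/(8·10.1³·23) = 4.3247 N/mm
Series: 1/k_eq = 1/2.4935 + 1/4.3247 = 0.63228; k_eq = 1.5816 N/mm
δ = F/k_eq = 13.6/1.5816 = 8.599 mm

8.60 mm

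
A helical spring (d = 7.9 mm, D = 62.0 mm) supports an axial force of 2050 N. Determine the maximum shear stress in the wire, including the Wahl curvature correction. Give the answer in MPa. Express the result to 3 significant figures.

780 MPa

Spring index C = D/d = 62.0/7.9 = 7.8481
K_W = (4C−1)/(4C−4) + 0.615/C = 30.392/27.392 + 0.0784 = 1.1879
τ₀ = 8FD/(πd³) = 8·2050·62.0/(π·7.9³) = 1.0168e+06/1548.9 = 656.45 MPa
τ_max = K·τ₀ = 1.1879 × 656.45 = 779.79 MPa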